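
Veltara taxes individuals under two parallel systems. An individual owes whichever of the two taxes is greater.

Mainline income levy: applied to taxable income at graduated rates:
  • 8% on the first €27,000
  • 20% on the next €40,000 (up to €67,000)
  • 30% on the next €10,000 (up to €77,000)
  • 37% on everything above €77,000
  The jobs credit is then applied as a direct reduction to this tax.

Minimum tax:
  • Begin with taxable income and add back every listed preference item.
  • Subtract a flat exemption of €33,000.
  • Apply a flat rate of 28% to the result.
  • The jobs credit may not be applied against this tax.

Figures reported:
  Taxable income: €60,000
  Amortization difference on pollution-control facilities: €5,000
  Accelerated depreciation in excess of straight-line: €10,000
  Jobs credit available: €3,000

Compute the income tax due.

Mainline income levy:
  €27,000 × 8% = €2,160
  €33,000 × 20% = €6,600
  → €8,760
  Less jobs credit €3,000 → €5,760

Minimum tax:
  Adjusted income: €60,000 + €5,000 + €10,000 = €75,000
  Less exemption €33,000 → base €42,000
  €42,000 × 28% = €11,760

€11,760 > €5,760, so the minimum tax is the binding amount.

€11,760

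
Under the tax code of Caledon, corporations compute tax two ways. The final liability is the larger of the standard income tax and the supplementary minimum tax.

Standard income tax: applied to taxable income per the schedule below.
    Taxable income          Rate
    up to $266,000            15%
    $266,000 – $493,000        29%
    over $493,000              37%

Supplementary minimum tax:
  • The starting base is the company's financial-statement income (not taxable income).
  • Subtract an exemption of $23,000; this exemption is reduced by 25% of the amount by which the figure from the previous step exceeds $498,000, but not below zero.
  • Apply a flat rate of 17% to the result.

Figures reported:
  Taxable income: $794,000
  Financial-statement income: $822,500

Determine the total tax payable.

$217,100

Standard income tax:
  $266,000 × 15% = $39,900
  $227,000 × 29% = $65,830
  $301,000 × 37% = $111,370
  → $217,100

Supplementary minimum tax:
  Base (financial-statement income): $822,500
  Exemption: 25% × ($822,500 − $498,000) = $81,125 ≥ $23,000, so the exemption is fully phased out
  Base: $822,500 − $0 = $822,500
  $822,500 × 17% = $139,825

$217,100 > $139,825, so the standard income tax governs.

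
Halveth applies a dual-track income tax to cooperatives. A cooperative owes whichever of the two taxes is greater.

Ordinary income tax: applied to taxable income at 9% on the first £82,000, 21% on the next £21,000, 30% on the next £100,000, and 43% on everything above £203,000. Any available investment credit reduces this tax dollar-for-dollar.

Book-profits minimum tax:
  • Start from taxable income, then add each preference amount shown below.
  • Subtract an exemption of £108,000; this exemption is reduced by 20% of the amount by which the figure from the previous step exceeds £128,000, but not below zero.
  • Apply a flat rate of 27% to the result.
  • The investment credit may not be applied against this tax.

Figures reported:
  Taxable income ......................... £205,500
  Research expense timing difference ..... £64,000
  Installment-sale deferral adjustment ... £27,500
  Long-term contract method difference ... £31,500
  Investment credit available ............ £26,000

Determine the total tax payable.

Book-profits minimum tax:
  Adjusted income: £205,500 + £64,000 + £27,500 + £31,500 = £328,500
  Exemption: £108,000 − 20% × (£328,500 − £128,000) = £108,000 − £40,100 = £67,900
  Base: £328,500 − £67,900 = £260,600
  £260,600 × 27% = £70,362

Ordinary income tax:
  £82,000 × 9% = £7,380
  £21,000 × 21% = £4,410
  £100,000 × 30% = £30,000
  £2,500 × 43% = £1,075
  → £42,865
  Less investment credit £26,000 → £16,865

£70,362 > £16,865, so the book-profits minimum tax is the binding amount.

£70,362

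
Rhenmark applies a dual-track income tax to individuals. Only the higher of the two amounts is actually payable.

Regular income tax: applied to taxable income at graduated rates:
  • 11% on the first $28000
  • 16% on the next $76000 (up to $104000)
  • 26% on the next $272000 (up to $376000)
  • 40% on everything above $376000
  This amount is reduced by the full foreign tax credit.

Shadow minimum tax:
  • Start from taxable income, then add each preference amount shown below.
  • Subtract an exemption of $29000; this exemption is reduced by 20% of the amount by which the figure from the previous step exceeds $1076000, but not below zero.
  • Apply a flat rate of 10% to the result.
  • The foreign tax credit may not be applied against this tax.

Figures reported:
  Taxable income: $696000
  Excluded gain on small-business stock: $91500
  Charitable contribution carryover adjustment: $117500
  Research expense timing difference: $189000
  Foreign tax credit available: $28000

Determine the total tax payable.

$185960

Regular income tax:
  $28000 × 11% = $3080
  $76000 × 16% = $12160
  $272000 × 26% = $70720
  $320000 × 40% = $128000
  → $213960
  Less foreign tax credit $28000 → $185960

Shadow minimum tax:
  Adjusted income: $696000 + $91500 + $117500 + $189000 = $1094000
  Exemption: $29000 − 20% × ($1094000 − $1076000) = $29000 − $3600 = $25400
  Base: $1094000 − $25400 = $1068600
  $1068600 × 10% = $106860

$185960 > $106860, so the regular income tax governs.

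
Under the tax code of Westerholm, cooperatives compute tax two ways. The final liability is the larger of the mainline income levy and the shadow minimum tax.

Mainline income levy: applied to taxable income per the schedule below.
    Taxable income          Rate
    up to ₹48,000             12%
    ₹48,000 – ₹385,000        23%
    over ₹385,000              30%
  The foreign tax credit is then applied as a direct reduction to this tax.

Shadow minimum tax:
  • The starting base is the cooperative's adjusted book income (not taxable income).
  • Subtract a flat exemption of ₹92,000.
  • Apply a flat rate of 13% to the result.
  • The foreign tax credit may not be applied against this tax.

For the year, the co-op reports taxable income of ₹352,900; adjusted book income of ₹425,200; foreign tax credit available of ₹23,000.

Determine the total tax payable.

₹52,887

Shadow minimum tax:
  Base (adjusted book income): ₹425,200
  Less exemption ₹92,000 → base ₹333,200
  ₹333,200 × 13% = ₹43,316

Mainline income levy:
  ₹48,000 × 12% = ₹5,760
  ₹304,900 × 23% = ₹70,127
  → ₹75,887
  Less foreign tax credit ₹23,000 → ₹52,887

₹52,887 > ₹43,316, so the mainline income levy governs.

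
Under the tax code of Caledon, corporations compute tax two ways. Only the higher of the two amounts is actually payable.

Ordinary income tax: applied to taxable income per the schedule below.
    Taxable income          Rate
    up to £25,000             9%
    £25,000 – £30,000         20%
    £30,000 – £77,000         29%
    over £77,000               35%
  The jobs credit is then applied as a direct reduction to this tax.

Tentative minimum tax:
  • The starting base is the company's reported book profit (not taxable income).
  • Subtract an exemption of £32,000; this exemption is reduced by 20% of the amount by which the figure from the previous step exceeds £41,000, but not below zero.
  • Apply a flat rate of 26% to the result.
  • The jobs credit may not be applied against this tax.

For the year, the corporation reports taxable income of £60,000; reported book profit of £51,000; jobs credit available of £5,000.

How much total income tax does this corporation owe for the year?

£6,950

Ordinary income tax:
  £25,000 × 9% = £2,250
  £5,000 × 20% = £1,000
  £30,000 × 29% = £8,700
  → £11,950
  Less jobs credit £5,000 → £6,950

Tentative minimum tax:
  Base (reported book profit): £51,000
  Exemption: £32,000 − 20% × (£51,000 − £41,000) = £32,000 − £2,000 = £30,000
  Base: £51,000 − £30,000 = £21,000
  £21,000 × 26% = £5,460

£6,950 > £5,460, so the ordinary income tax governs.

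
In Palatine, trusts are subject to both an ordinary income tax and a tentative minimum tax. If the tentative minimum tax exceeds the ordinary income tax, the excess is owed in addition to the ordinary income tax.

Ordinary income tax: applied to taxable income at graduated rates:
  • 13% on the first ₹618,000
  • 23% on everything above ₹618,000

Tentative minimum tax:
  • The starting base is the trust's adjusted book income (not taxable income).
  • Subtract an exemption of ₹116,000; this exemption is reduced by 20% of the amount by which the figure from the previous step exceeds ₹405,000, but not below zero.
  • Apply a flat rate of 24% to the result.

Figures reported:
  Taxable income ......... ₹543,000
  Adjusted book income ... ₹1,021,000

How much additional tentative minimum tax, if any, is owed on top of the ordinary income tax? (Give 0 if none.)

₹174,450

Tentative minimum tax:
  Base (adjusted book income): ₹1,021,000
  Exemption: 20% × (₹1,021,000 − ₹405,000) = ₹123,200 ≥ ₹116,000, so the exemption is fully phased out
  Base: ₹1,021,000 − ₹0 = ₹1,021,000
  ₹1,021,000 × 24% = ₹245,040

Ordinary income tax:
  ₹543,000 × 13% = ₹70,590

Excess of tentative minimum tax over ordinary income tax: ₹245,040 − ₹70,590 = ₹174,450.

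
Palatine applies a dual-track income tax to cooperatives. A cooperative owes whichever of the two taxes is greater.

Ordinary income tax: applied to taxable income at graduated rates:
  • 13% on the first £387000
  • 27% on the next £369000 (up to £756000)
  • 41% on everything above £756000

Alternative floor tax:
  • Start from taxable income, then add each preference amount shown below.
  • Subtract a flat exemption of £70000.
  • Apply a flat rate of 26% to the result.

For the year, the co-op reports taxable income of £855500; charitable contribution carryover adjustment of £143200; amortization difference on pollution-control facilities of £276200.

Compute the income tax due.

Alternative floor tax:
  Adjusted income: £855500 + £143200 + £276200 = £1274900
  Less exemption £70000 → base £1204900
  £1204900 × 26% = £313274

Ordinary income tax:
  £387000 × 13% = £50310
  £369000 × 27% = £99630
  £99500 × 41% = £40795
  → £190735

£313274 > £190735, so the alternative floor tax is the binding amount.

£313274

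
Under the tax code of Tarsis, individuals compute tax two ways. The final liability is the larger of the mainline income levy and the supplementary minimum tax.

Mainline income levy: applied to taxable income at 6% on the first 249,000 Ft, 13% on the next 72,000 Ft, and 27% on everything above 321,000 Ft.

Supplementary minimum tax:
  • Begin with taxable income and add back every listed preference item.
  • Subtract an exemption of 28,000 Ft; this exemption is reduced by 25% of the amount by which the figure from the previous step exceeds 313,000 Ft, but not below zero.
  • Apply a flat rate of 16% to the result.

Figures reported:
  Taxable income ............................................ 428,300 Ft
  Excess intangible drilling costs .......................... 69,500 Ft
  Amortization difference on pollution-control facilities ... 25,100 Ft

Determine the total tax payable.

Mainline income levy:
  249,000 Ft × 6% = 14,940 Ft
  72,000 Ft × 13% = 9,360 Ft
  107,300 Ft × 27% = 28,971 Ft
  → 53,271 Ft

Supplementary minimum tax:
  Adjusted income: 428,300 Ft + 69,500 Ft + 25,100 Ft = 522,900 Ft
  Exemption: 25% × (522,900 Ft − 313,000 Ft) = 52,475 Ft ≥ 28,000 Ft, so the exemption is fully phased out
  Base: 522,900 Ft − 0 Ft = 522,900 Ft
  522,900 Ft × 16% = 83,664 Ft

83,664 Ft > 53,271 Ft, so the supplementary minimum tax is the binding amount.

83,664 Ft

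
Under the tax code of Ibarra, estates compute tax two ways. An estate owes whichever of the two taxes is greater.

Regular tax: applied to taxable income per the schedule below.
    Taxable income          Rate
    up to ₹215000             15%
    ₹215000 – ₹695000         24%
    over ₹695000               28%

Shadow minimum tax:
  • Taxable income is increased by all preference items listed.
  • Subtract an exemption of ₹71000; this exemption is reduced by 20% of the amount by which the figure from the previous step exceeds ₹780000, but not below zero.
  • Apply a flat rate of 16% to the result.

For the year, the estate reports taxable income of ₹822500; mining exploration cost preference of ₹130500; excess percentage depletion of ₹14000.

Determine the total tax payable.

Regular tax:
  ₹215000 × 15% = ₹32250
  ₹480000 × 24% = ₹115200
  ₹127500 × 28% = ₹35700
  → ₹183150

Shadow minimum tax:
  Adjusted income: ₹822500 + ₹130500 + ₹14000 = ₹967000
  Exemption: ₹71000 − 20% × (₹967000 − ₹780000) = ₹71000 − ₹37400 = ₹33600
  Base: ₹967000 − ₹33600 = ₹933400
  ₹933400 × 16% = ₹149344

₹183150 > ₹149344, so the regular tax governs.

₹183150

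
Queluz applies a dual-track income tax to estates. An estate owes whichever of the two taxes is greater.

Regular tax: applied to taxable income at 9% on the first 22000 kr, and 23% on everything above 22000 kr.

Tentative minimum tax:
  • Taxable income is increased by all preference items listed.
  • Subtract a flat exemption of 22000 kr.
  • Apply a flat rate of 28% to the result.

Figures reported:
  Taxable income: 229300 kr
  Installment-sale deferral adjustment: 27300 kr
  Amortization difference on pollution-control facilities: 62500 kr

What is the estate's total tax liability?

83188 kr

Regular tax:
  22000 kr × 9% = 1980 kr
  207300 kr × 23% = 47679 kr
  → 49659 kr

Tentative minimum tax:
  Adjusted income: 229300 kr + 27300 kr + 62500 kr = 319100 kr
  Less exemption 22000 kr → base 297100 kr
  297100 kr × 28% = 83188 kr

83188 kr > 49659 kr, so the tentative minimum tax is the binding amount.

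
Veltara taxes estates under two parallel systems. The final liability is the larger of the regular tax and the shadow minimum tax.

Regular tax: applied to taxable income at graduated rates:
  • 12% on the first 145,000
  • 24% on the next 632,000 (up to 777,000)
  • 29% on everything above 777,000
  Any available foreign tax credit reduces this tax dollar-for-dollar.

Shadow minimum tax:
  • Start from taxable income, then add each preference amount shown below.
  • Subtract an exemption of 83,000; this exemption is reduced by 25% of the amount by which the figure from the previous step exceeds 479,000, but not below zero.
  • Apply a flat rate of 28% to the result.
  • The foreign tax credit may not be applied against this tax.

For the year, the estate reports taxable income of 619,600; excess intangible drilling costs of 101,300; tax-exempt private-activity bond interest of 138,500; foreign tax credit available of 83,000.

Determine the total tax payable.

Regular tax:
  145,000 × 12% = 17,400
  474,600 × 24% = 113,904
  → 131,304
  Less foreign tax credit 83,000 → 48,304

Shadow minimum tax:
  Adjusted income: 619,600 + 101,300 + 138,500 = 859,400
  Exemption: 25% × (859,400 − 479,000) = 95,100 ≥ 83,000, so the exemption is fully phased out
  Base: 859,400 − 0 = 859,400
  859,400 × 28% = 240,632

240,632 > 48,304, so the shadow minimum tax is the binding amount.

240,632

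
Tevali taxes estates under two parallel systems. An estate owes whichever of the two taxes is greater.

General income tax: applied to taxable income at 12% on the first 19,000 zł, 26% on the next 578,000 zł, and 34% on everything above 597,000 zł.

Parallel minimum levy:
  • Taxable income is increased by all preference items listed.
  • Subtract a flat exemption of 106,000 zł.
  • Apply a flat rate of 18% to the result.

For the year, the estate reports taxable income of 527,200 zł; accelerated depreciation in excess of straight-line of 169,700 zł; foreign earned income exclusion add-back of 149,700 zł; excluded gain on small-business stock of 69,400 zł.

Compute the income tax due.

145,800 zł

Parallel minimum levy:
  Adjusted income: 527,200 zł + 169,700 zł + 149,700 zł + 69,400 zł = 916,000 zł
  Less exemption 106,000 zł → base 810,000 zł
  810,000 zł × 18% = 145,800 zł

General income tax:
  19,000 zł × 12% = 2,280 zł
  508,200 zł × 26% = 132,132 zł
  → 134,412 zł

145,800 zł > 134,412 zł, so the parallel minimum levy is the binding amount.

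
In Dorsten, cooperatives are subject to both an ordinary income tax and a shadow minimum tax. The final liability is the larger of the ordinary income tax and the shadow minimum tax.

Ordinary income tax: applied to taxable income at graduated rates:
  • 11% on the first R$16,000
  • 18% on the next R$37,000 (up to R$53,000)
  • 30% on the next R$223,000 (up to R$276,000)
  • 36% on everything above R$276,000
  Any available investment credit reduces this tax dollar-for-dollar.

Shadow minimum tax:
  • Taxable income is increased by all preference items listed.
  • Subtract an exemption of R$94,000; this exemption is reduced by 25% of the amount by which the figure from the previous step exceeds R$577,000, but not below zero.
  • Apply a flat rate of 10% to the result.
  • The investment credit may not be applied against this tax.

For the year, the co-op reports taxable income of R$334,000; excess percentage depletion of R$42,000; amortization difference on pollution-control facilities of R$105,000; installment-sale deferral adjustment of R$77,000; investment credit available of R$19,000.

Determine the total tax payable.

Ordinary income tax:
  R$16,000 × 11% = R$1,760
  R$37,000 × 18% = R$6,660
  R$223,000 × 30% = R$66,900
  R$58,000 × 36% = R$20,880
  → R$96,200
  Less investment credit R$19,000 → R$77,200

Shadow minimum tax:
  Adjusted income: R$334,000 + R$42,000 + R$105,000 + R$77,000 = R$558,000
  Exemption: R$558,000 ≤ R$577,000, so full R$94,000 applies
  Base: R$558,000 − R$94,000 = R$464,000
  R$464,000 × 10% = R$46,400

R$77,200 > R$46,400, so the ordinary income tax governs.

R$77,200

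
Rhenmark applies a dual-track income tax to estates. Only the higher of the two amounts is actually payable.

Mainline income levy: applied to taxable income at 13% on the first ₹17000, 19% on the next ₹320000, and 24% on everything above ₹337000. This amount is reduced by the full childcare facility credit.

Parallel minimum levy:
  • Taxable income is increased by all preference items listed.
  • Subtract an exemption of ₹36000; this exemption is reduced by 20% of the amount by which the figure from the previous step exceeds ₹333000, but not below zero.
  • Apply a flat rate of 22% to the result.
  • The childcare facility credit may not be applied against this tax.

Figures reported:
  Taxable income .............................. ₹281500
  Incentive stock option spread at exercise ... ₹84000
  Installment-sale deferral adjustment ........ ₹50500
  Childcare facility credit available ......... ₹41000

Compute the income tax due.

₹87252

Mainline income levy:
  ₹17000 × 13% = ₹2210
  ₹264500 × 19% = ₹50255
  → ₹52465
  Less childcare facility credit ₹41000 → ₹11465

Parallel minimum levy:
  Adjusted income: ₹281500 + ₹84000 + ₹50500 = ₹416000
  Exemption: ₹36000 − 20% × (₹416000 − ₹333000) = ₹36000 − ₹16600 = ₹19400
  Base: ₹416000 − ₹19400 = ₹396600
  ₹396600 × 22% = ₹87252

₹87252 > ₹11465, so the parallel minimum levy is the binding amount.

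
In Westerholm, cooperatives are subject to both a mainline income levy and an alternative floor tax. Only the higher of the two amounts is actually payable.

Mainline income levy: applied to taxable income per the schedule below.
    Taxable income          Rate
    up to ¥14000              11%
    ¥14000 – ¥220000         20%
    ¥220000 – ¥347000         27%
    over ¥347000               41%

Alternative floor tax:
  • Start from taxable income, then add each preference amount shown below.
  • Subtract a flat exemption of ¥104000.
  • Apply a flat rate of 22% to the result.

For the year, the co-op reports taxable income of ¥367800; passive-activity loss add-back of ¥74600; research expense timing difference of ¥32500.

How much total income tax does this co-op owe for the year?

¥85558

Alternative floor tax:
  Adjusted income: ¥367800 + ¥74600 + ¥32500 = ¥474900
  Less exemption ¥104000 → base ¥370900
  ¥370900 × 22% = ¥81598

Mainline income levy:
  ¥14000 × 11% = ¥1540
  ¥206000 × 20% = ¥41200
  ¥127000 × 27% = ¥34290
  ¥20800 × 41% = ¥8528
  → ¥85558

¥85558 > ¥81598, so the mainline income levy governs.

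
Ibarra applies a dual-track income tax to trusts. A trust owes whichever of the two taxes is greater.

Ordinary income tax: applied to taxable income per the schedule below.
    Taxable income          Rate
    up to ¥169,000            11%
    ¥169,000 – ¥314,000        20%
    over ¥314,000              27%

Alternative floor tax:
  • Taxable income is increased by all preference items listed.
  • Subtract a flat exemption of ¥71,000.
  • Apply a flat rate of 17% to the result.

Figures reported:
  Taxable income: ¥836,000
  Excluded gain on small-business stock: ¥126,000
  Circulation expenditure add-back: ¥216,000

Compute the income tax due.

¥188,530

Alternative floor tax:
  Adjusted income: ¥836,000 + ¥126,000 + ¥216,000 = ¥1,178,000
  Less exemption ¥71,000 → base ¥1,107,000
  ¥1,107,000 × 17% = ¥188,190

Ordinary income tax:
  ¥169,000 × 11% = ¥18,590
  ¥145,000 × 20% = ¥29,000
  ¥522,000 × 27% = ¥140,940
  → ¥188,530

¥188,530 > ¥188,190, so the ordinary income tax governs.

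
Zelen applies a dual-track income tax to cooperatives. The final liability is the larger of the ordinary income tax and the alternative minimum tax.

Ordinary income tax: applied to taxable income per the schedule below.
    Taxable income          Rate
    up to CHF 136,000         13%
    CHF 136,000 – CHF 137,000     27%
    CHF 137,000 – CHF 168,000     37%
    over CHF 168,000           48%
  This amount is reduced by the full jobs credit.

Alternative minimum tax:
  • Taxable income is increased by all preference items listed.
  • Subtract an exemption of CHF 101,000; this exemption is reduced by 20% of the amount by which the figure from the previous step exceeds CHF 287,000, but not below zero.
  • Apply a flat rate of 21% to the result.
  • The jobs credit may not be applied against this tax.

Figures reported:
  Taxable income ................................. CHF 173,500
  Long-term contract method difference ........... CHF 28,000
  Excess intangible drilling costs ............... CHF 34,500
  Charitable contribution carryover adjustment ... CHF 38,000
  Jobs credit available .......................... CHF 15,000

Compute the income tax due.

Ordinary income tax:
  CHF 136,000 × 13% = CHF 17,680
  CHF 1,000 × 27% = CHF 270
  CHF 31,000 × 37% = CHF 11,470
  CHF 5,500 × 48% = CHF 2,640
  → CHF 32,060
  Less jobs credit CHF 15,000 → CHF 17,060

Alternative minimum tax:
  Adjusted income: CHF 173,500 + CHF 28,000 + CHF 34,500 + CHF 38,000 = CHF 274,000
  Exemption: CHF 274,000 ≤ CHF 287,000, so full CHF 101,000 applies
  Base: CHF 274,000 − CHF 101,000 = CHF 173,000
  CHF 173,000 × 21% = CHF 36,330

CHF 36,330 > CHF 17,060, so the alternative minimum tax is the binding amount.

CHF 36,330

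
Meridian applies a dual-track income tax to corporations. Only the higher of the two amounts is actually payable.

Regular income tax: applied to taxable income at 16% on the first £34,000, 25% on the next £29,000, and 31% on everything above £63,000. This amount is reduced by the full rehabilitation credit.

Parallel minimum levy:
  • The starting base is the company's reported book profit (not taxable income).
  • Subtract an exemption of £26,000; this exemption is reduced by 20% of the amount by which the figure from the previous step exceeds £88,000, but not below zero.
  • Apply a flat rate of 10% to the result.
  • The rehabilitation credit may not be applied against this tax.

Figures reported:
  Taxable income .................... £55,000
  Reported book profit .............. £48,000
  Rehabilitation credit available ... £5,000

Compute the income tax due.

Parallel minimum levy:
  Base (reported book profit): £48,000
  Exemption: £48,000 ≤ £88,000, so full £26,000 applies
  Base: £48,000 − £26,000 = £22,000
  £22,000 × 10% = £2,200

Regular income tax:
  £34,000 × 16% = £5,440
  £21,000 × 25% = £5,250
  → £10,690
  Less rehabilitation credit £5,000 → £5,690

£5,690 > £2,200, so the regular income tax governs.

£5,690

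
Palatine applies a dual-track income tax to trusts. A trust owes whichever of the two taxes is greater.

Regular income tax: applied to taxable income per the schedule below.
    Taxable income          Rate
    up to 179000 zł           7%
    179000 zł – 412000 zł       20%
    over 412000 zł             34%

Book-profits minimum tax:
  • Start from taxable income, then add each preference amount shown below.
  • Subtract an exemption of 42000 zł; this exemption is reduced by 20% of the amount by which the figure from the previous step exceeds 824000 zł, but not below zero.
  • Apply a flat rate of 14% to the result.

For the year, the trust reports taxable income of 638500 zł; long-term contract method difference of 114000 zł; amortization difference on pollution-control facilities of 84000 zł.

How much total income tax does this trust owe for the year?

136140 zł

Book-profits minimum tax:
  Adjusted income: 638500 zł + 114000 zł + 84000 zł = 836500 zł
  Exemption: 42000 zł − 20% × (836500 zł − 824000 zł) = 42000 zł − 2500 zł = 39500 zł
  Base: 836500 zł − 39500 zł = 797000 zł
  797000 zł × 14% = 111580 zł

Regular income tax:
  179000 zł × 7% = 12530 zł
  233000 zł × 20% = 46600 zł
  226500 zł × 34% = 77010 zł
  → 136140 zł

136140 zł > 111580 zł, so the regular income tax governs.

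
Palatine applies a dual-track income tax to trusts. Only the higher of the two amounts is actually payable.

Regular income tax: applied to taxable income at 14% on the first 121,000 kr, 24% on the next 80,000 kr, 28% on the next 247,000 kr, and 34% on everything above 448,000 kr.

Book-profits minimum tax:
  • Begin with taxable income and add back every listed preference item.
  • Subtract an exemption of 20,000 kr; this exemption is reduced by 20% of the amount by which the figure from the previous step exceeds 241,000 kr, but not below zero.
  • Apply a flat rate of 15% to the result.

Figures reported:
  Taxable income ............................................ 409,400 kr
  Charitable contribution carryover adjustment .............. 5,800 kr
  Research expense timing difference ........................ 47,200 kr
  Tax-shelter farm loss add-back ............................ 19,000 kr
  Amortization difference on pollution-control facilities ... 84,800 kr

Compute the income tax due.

94,492 kr

Regular income tax:
  121,000 kr × 14% = 16,940 kr
  80,000 kr × 24% = 19,200 kr
  208,400 kr × 28% = 58,352 kr
  → 94,492 kr

Book-profits minimum tax:
  Adjusted income: 409,400 kr + 5,800 kr + 47,200 kr + 19,000 kr + 84,800 kr = 566,200 kr
  Exemption: 20% × (566,200 kr − 241,000 kr) = 65,040 kr ≥ 20,000 kr, so the exemption is fully phased out
  Base: 566,200 kr − 0 kr = 566,200 kr
  566,200 kr × 15% = 84,930 kr

94,492 kr > 84,930 kr, so the regular income tax governs.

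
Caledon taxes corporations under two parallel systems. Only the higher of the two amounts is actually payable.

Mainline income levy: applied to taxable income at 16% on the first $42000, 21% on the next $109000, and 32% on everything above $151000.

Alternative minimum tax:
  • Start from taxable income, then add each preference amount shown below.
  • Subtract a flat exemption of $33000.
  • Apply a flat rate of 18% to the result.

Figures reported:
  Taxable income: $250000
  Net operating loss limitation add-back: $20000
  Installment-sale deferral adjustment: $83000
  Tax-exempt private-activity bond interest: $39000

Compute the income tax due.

$64620

Alternative minimum tax:
  Adjusted income: $250000 + $20000 + $83000 + $39000 = $392000
  Less exemption $33000 → base $359000
  $359000 × 18% = $64620

Mainline income levy:
  $42000 × 16% = $6720
  $109000 × 21% = $22890
  $99000 × 32% = $31680
  → $61290

$64620 > $61290, so the alternative minimum tax is the binding amount.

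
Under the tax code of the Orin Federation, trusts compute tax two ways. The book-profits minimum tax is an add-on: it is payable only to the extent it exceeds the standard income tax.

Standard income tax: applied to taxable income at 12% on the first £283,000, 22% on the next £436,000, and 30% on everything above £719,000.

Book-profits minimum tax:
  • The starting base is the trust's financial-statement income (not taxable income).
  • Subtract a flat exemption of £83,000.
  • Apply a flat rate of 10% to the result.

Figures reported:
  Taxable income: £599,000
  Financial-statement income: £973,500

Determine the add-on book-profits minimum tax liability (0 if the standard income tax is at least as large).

Standard income tax:
  £283,000 × 12% = £33,960
  £316,000 × 22% = £69,520
  → £103,480

Book-profits minimum tax:
  Base (financial-statement income): £973,500
  Less exemption £83,000 → base £890,500
  £890,500 × 10% = £89,050

£89,050 ≤ £103,480, so no add-on is due.

£0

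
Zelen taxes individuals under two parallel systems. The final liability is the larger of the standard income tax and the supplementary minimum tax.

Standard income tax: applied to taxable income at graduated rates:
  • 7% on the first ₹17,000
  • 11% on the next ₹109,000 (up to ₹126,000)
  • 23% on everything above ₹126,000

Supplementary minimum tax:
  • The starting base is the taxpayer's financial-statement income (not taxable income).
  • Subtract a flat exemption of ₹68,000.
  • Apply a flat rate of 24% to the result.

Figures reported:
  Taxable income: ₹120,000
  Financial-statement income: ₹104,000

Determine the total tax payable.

Standard income tax:
  ₹17,000 × 7% = ₹1,190
  ₹103,000 × 11% = ₹11,330
  → ₹12,520

Supplementary minimum tax:
  Base (financial-statement income): ₹104,000
  Less exemption ₹68,000 → base ₹36,000
  ₹36,000 × 24% = ₹8,640

₹12,520 > ₹8,640, so the standard income tax governs.

₹12,520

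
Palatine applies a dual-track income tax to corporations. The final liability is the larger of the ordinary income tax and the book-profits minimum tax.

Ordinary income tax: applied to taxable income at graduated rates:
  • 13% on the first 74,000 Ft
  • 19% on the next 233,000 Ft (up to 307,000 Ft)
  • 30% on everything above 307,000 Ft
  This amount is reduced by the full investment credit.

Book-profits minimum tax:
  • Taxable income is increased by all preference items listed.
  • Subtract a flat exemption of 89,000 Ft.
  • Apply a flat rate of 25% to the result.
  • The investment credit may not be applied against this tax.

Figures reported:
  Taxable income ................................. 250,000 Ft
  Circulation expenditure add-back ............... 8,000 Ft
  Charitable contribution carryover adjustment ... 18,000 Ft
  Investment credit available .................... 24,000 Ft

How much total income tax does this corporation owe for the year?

46,750 Ft

Book-profits minimum tax:
  Adjusted income: 250,000 Ft + 8,000 Ft + 18,000 Ft = 276,000 Ft
  Less exemption 89,000 Ft → base 187,000 Ft
  187,000 Ft × 25% = 46,750 Ft

Ordinary income tax:
  74,000 Ft × 13% = 9,620 Ft
  176,000 Ft × 19% = 33,440 Ft
  → 43,060 Ft
  Less investment credit 24,000 Ft → 19,060 Ft

46,750 Ft > 19,060 Ft, so the book-profits minimum tax is the binding amount.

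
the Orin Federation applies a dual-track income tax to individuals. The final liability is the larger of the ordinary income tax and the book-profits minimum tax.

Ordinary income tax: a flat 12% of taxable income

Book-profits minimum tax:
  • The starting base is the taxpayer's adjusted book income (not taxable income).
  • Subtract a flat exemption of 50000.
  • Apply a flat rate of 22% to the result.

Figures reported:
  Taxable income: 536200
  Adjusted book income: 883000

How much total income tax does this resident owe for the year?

183260

Book-profits minimum tax:
  Base (adjusted book income): 883000
  Less exemption 50000 → base 833000
  833000 × 22% = 183260

Ordinary income tax:
  536200 × 12% = 64344

183260 > 64344, so the book-profits minimum tax is the binding amount.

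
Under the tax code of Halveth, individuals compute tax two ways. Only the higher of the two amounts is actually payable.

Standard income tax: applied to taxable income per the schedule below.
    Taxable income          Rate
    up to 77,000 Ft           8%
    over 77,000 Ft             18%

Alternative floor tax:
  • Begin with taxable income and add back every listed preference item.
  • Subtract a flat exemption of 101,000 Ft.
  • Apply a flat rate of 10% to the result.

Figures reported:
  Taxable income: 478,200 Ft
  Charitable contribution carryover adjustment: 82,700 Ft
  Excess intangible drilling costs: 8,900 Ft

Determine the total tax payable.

78,376 Ft

Alternative floor tax:
  Adjusted income: 478,200 Ft + 82,700 Ft + 8,900 Ft = 569,800 Ft
  Less exemption 101,000 Ft → base 468,800 Ft
  468,800 Ft × 10% = 46,880 Ft

Standard income tax:
  77,000 Ft × 8% = 6,160 Ft
  401,200 Ft × 18% = 72,216 Ft
  → 78,376 Ft

78,376 Ft > 46,880 Ft, so the standard income tax governs.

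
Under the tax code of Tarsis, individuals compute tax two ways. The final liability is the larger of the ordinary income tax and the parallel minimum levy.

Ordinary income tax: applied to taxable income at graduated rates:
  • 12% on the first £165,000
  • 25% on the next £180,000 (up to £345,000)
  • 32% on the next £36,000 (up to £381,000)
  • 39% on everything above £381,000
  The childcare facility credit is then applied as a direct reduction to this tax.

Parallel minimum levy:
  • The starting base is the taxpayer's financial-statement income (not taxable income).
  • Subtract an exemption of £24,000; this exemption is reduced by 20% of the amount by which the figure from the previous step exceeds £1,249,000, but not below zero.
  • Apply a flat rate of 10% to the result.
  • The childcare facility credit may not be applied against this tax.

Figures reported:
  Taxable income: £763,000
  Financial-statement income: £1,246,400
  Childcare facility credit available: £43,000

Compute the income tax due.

£182,300

Parallel minimum levy:
  Base (financial-statement income): £1,246,400
  Exemption: £1,246,400 ≤ £1,249,000, so full £24,000 applies
  Base: £1,246,400 − £24,000 = £1,222,400
  £1,222,400 × 10% = £122,240

Ordinary income tax:
  £165,000 × 12% = £19,800
  £180,000 × 25% = £45,000
  £36,000 × 32% = £11,520
  £382,000 × 39% = £148,980
  → £225,300
  Less childcare facility credit £43,000 → £182,300

£182,300 > £122,240, so the ordinary income tax governs.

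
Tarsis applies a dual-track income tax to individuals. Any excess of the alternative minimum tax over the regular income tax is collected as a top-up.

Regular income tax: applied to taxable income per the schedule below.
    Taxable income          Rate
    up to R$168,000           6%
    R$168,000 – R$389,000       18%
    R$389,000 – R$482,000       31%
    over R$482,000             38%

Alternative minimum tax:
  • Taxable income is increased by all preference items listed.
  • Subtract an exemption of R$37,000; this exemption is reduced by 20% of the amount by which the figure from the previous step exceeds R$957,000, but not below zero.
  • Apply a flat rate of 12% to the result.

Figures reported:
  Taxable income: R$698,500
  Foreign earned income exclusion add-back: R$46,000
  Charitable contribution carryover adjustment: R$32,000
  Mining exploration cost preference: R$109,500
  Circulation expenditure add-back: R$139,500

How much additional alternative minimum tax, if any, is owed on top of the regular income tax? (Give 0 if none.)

Alternative minimum tax:
  Adjusted income: R$698,500 + R$46,000 + R$32,000 + R$109,500 + R$139,500 = R$1,025,500
  Exemption: R$37,000 − 20% × (R$1,025,500 − R$957,000) = R$37,000 − R$13,700 = R$23,300
  Base: R$1,025,500 − R$23,300 = R$1,002,200
  R$1,002,200 × 12% = R$120,264

Regular income tax:
  R$168,000 × 6% = R$10,080
  R$221,000 × 18% = R$39,780
  R$93,000 × 31% = R$28,830
  R$216,500 × 38% = R$82,270
  → R$160,960

R$120,264 ≤ R$160,960, so no add-on is due.

R$0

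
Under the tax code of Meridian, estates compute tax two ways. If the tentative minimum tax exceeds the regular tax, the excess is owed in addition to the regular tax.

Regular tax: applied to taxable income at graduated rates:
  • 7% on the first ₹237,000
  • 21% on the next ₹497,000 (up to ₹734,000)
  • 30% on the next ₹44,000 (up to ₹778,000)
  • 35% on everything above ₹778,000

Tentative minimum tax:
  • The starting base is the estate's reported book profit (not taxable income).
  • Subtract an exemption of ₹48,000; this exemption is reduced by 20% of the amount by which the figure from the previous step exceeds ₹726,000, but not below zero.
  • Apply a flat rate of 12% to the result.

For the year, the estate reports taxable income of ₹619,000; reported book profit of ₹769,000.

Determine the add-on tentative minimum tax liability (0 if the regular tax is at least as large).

Tentative minimum tax:
  Base (reported book profit): ₹769,000
  Exemption: ₹48,000 − 20% × (₹769,000 − ₹726,000) = ₹48,000 − ₹8,600 = ₹39,400
  Base: ₹769,000 − ₹39,400 = ₹729,600
  ₹729,600 × 12% = ₹87,552

Regular tax:
  ₹237,000 × 7% = ₹16,590
  ₹382,000 × 21% = ₹80,220
  → ₹96,810

₹87,552 ≤ ₹96,810, so no add-on is due.

₹0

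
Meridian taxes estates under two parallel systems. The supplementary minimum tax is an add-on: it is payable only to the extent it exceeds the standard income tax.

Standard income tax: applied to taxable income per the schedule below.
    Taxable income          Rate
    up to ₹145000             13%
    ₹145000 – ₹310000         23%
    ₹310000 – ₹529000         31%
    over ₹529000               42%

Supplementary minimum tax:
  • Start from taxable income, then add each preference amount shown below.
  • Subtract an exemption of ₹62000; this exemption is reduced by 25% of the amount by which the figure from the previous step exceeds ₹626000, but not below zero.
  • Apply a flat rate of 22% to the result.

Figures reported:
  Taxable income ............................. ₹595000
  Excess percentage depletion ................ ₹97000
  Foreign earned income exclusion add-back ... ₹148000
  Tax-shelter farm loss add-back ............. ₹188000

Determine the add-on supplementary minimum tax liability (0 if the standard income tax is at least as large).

Standard income tax:
  ₹145000 × 13% = ₹18850
  ₹165000 × 23% = ₹37950
  ₹219000 × 31% = ₹67890
  ₹66000 × 42% = ₹27720
  → ₹152410

Supplementary minimum tax:
  Adjusted income: ₹595000 + ₹97000 + ₹148000 + ₹188000 = ₹1028000
  Exemption: 25% × (₹1028000 − ₹626000) = ₹100500 ≥ ₹62000, so the exemption is fully phased out
  Base: ₹1028000 − ₹0 = ₹1028000
  ₹1028000 × 22% = ₹226160

Excess of supplementary minimum tax over standard income tax: ₹226160 − ₹152410 = ₹73750.

₹73750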